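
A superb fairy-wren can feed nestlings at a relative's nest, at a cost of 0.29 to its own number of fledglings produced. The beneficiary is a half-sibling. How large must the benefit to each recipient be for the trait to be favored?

1.16

r to a half-sibling = 1/4 (half-sibs share one parent — one path of length 2: r = (1/2)^2 = 1/4).
Hamilton's rule with n recipients of equal r: n·r·B > C, so B > C/(n·r) = 0.29/(1·0.25) = 1.16.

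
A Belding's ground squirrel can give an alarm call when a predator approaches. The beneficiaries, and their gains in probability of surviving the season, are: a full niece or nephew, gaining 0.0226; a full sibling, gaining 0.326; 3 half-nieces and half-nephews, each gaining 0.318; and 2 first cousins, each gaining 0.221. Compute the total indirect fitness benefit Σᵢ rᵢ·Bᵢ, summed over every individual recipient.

0.34315

r to a full niece or nephew = 1/4 (full aunt/uncle↔niece/nephew: two paths of length 3 through the shared grandparent pair: r = 2·(1/2)^3 = 1/4).
r to a full sibling = 1/2 (full sibs share both parents — two paths of length 2: r = 2·(1/2)^2 = 1/2).
r to a half-niece or half-nephew = 0.125 (half-aunt/uncle↔niece/nephew: one path of length 3: r = (1/2)^3 = 1/8).
r to a first cousin = 1/8 (first cousins share one grandparent pair — two paths of length 4: r = 2·(1/2)^4 = 1/8).
Summing one r·B term per recipient: 1·0.25·0.0226 + 1·0.5·0.326 + 3·0.125·0.318 + 2·0.125·0.221 = 0.34315.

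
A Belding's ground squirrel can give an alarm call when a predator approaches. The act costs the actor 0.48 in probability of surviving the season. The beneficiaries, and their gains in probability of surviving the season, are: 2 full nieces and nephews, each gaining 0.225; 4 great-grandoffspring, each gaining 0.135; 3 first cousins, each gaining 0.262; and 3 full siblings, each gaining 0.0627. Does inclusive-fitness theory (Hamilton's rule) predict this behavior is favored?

Hamilton's rule: the trait is favored when the sum of r·B over every recipient exceeds the actor's cost C.
r to a full niece or nephew = 1/4 (full aunt/uncle↔niece/nephew: two paths of length 3 through the shared grandparent pair: r = 2·(1/2)^3 = 1/4).
r to a great-grandoffspring = 0.125 (three parent–offspring links: r = (1/2)^3 = 1/8).
r to a first cousin = 0.125 (first cousins share one grandparent pair — two paths of length 4: r = 2·(1/2)^4 = 1/8).
r to a full sibling = 1/2 (full sibs share both parents — two paths of length 2: r = 2·(1/2)^2 = 1/2).
Summing one r·B term per recipient: 2·0.25·0.225 + 4·0.125·0.135 + 3·0.125·0.262 + 3·0.5·0.0627 = 0.3723.
0.3723 < 0.48: the indirect benefit is less than the cost.

No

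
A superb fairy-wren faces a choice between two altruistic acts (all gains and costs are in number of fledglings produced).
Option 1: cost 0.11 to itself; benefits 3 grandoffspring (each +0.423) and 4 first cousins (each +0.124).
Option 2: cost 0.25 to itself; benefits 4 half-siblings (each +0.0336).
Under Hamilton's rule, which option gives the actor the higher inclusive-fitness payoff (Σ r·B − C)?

Option 1

Option 1: r to a grandoffspring = 0.25.
Option 1: r to a first cousin = 0.125.
Option 1: Σ r·B − C = (3·0.25·0.423 + 4·0.125·0.124) − 0.11 = 0.26925.
Option 2: r to a half-sibling = 0.25.
Option 2: Σ r·B − C = (4·0.25·0.0336) − 0.25 = -0.2164.
Option 1 has the higher net inclusive-fitness payoff.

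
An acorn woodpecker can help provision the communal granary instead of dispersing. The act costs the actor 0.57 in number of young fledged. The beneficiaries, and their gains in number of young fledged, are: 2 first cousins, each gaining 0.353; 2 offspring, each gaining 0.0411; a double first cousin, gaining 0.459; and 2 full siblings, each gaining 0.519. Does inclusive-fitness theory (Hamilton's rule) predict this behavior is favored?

Yes

Hamilton's rule: the trait is favored when the sum of r·B over every recipient exceeds the actor's cost C.
r to a first cousin = 0.125 (first cousins share one grandparent pair — two paths of length 4: r = 2·(1/2)^4 = 1/8).
r to an offspring = 1/2 (one parent–offspring link: r = (1/2)^1 = 1/2).
r to a double first cousin = 1/4 (double first cousins share both grandparent pairs — four paths of length 4: r = 4·(1/2)^4 = 1/4).
r to a full sibling = 0.5 (full sibs share both parents — two paths of length 2: r = 2·(1/2)^2 = 1/2).
Summing one r·B term per recipient: 2·0.125·0.353 + 2·0.5·0.0411 + 1·0.25·0.459 + 2·0.5·0.519 = 0.7631.
0.7631 > 0.57: the indirect benefit exceeds the cost.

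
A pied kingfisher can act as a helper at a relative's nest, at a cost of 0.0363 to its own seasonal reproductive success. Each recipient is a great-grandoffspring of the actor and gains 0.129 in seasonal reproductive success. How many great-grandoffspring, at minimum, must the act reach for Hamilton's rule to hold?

3

r to a great-grandoffspring = 1/8 (three parent–offspring links: r = (1/2)^3 = 1/8).
Hamilton's rule: n·r·B > C  ⇒  n > C/(r·B) = 0.0363/(0.125·0.129) = 2.251.
The smallest integer exceeding 2.251 is 3.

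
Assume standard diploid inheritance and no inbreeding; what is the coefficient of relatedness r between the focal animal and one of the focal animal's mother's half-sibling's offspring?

0.0625

Each parent–offspring link contributes a factor of 1/2, and independent paths through distinct common ancestors add.
Half first cousins share one grandparent — one path of length 4: r = (1/2)^4 = 1/16.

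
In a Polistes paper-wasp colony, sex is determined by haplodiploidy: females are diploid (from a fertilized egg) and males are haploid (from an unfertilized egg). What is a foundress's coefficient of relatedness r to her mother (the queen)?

One meiotic link between diploid queen and diploid daughter: r = 1/2.

0.5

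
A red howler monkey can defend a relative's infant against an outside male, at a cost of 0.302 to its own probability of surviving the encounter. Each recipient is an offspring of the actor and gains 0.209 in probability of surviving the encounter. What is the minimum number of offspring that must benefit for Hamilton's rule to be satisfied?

r to an offspring = 0.5 (one parent–offspring link: r = (1/2)^1 = 1/2).
Hamilton's rule: n·r·B > C  ⇒  n > C/(r·B) = 0.302/(0.5·0.209) = 2.89.
The smallest integer exceeding 2.89 is 3.

3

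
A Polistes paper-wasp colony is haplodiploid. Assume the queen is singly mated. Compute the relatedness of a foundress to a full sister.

0.75

Haplodiploid full sisters inherit their father's entire haploid genome identically (contributing 1/2) and on average half of their mother's contribution (1/2 · 1/2 = 1/4); r = 1/2 + 1/4 = 3/4.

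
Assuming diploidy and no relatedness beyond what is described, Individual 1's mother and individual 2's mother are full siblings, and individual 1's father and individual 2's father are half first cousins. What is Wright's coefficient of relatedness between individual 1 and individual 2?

Wright's path rule: contributions from independent ancestry routes add.
Individual 1 and individual 2 are related in two ways: first cousins through their mothers (r = 1/8) and half second cousins through their fathers (r = 1/64).
r = 1/8 + 1/64 = 9/64 = 0.140625.

0.140625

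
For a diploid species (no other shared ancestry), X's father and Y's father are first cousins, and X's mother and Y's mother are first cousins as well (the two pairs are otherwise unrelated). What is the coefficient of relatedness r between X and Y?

0.0625

Independent pedigree routes through distinct common ancestors add.
X and Y are related in two ways: second cousins through their fathers (r = 1/32) and second cousins through their mothers (r = 1/32).
r = 1/32 + 1/32 = 1/16 = 0.0625.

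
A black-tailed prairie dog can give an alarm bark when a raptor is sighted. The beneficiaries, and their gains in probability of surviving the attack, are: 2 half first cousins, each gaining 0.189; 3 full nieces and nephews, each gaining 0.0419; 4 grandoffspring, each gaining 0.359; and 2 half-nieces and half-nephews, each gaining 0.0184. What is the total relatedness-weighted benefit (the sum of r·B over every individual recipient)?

0.41865

r to a half first cousin = 0.0625 (half first cousins share one grandparent — one path of length 4: r = (1/2)^4 = 1/16).
r to a full niece or nephew = 1/4 (full aunt/uncle↔niece/nephew: two paths of length 3 through the shared grandparent pair: r = 2·(1/2)^3 = 1/4).
r to a grandoffspring = 1/4 (two parent–offspring links: r = (1/2)^2 = 1/4).
r to a half-niece or half-nephew = 0.125 (half-aunt/uncle↔niece/nephew: one path of length 3: r = (1/2)^3 = 1/8).
Summing one r·B term per recipient: 2·0.0625·0.189 + 3·0.25·0.0419 + 4·0.25·0.359 + 2·0.125·0.0184 = 0.41865.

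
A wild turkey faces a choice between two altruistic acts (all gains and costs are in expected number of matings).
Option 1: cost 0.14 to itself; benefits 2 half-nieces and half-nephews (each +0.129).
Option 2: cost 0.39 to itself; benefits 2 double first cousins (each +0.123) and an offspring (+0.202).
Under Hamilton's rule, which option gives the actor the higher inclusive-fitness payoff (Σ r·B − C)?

Option 1

Option 1: r to a half-niece or half-nephew = 0.125.
Option 1: Σ r·B − C = (2·0.125·0.129) − 0.14 = -0.10775.
Option 2: r to a double first cousin = 0.25.
Option 2: r to an offspring = 0.5.
Option 2: Σ r·B − C = (2·0.25·0.123 + 1·0.5·0.202) − 0.39 = -0.2275.
Option 1 has the higher net inclusive-fitness payoff.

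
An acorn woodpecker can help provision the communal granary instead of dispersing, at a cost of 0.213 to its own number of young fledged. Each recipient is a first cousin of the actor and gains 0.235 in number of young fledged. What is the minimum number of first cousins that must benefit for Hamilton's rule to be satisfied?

r to a first cousin = 1/8 (first cousins share one grandparent pair — two paths of length 4: r = 2·(1/2)^4 = 1/8).
Hamilton's rule: n·r·B > C  ⇒  n > C/(r·B) = 0.213/(0.125·0.235) = 7.251.
The smallest integer exceeding 7.251 is 8.

8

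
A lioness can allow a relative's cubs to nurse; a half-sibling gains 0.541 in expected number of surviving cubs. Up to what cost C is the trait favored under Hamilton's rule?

0.13525

r to a half-sibling = 1/4 (half-sibs share one parent — one path of length 2: r = (1/2)^2 = 1/4).
Hamilton's rule: n·r·B > C, so the trait is favored while C < n·r·B = 1·0.25·0.541 = 0.13525.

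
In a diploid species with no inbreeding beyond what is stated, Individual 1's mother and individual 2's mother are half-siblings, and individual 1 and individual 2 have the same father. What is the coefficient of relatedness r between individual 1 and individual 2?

Independent pedigree routes through distinct common ancestors add.
Individual 1 and individual 2 are related in two ways: half first cousins through their mothers (r = 1/16) and half-sibs through their shared father (r = 1/4).
r = 1/16 + 1/4 = 0.3125.

0.3125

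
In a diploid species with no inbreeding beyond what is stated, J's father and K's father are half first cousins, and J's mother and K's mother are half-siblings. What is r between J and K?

Independent pedigree routes through distinct common ancestors add.
J and K are related in two ways: half second cousins through their fathers (r = 1/64) and half first cousins through their mothers (r = 1/16).
r = 1/64 + 1/16 = 5/64 = 0.078125.

0.078125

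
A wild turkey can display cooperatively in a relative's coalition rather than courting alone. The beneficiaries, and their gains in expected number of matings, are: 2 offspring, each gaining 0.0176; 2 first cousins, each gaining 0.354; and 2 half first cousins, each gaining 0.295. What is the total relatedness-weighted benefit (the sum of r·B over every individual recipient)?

r to an offspring = 0.5 (one parent–offspring link: r = (1/2)^1 = 1/2).
r to a first cousin = 1/8 (first cousins share one grandparent pair — two paths of length 4: r = 2·(1/2)^4 = 1/8).
r to a half first cousin = 0.0625 (half first cousins share one grandparent — one path of length 4: r = (1/2)^4 = 1/16).
Summing one r·B term per recipient: 2·0.5·0.0176 + 2·0.125·0.354 + 2·0.0625·0.295 = 0.142975.

0.142975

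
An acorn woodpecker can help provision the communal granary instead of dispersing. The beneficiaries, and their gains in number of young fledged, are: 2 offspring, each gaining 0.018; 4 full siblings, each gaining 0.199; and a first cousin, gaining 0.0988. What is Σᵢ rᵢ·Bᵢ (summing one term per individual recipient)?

0.42835

r to an offspring = 0.5 (one parent–offspring link: r = (1/2)^1 = 1/2).
r to a full sibling = 0.5 (full sibs share both parents — two paths of length 2: r = 2·(1/2)^2 = 1/2).
r to a first cousin = 1/8 (first cousins share one grandparent pair — two paths of length 4: r = 2·(1/2)^4 = 1/8).
Summing one r·B term per recipient: 2·0.5·0.018 + 4·0.5·0.199 + 1·0.125·0.0988 = 0.42835.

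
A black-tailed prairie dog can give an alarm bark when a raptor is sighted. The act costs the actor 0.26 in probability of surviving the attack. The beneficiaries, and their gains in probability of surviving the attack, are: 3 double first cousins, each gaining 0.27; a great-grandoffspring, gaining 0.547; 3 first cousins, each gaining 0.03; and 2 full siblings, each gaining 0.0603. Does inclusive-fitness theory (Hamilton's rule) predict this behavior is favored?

Hamilton's rule: the trait is favored when the sum of r·B over every recipient exceeds the actor's cost C.
r to a double first cousin = 1/4 (double first cousins share both grandparent pairs — four paths of length 4: r = 4·(1/2)^4 = 1/4).
r to a great-grandoffspring = 0.125 (three parent–offspring links: r = (1/2)^3 = 1/8).
r to a first cousin = 0.125 (first cousins share one grandparent pair — two paths of length 4: r = 2·(1/2)^4 = 1/8).
r to a full sibling = 0.5 (full sibs share both parents — two paths of length 2: r = 2·(1/2)^2 = 1/2).
Summing one r·B term per recipient: 3·0.25·0.27 + 1·0.125·0.547 + 3·0.125·0.03 + 2·0.5·0.0603 = 0.342425.
0.342425 > 0.26: the indirect benefit exceeds the cost.

Yes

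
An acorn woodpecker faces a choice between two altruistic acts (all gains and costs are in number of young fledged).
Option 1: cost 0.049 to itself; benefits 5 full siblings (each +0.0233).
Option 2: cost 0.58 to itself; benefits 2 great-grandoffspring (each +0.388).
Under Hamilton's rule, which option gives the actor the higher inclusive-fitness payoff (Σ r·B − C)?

Option 1: r to a full sibling = 0.5.
Option 1: Σ r·B − C = (5·0.5·0.0233) − 0.049 = 0.00925.
Option 2: r to a great-grandoffspring = 0.125.
Option 2: Σ r·B − C = (2·0.125·0.388) − 0.58 = -0.483.
Option 1 has the higher net inclusive-fitness payoff.

Option 1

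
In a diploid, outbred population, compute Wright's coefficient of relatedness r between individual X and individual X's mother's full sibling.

Each parent–offspring link contributes a factor of 1/2, and independent paths through distinct common ancestors add.
Full aunt/uncle↔niece/nephew: two paths of length 3 through the shared grandparent pair: r = 2·(1/2)^3 = 1/4.

0.25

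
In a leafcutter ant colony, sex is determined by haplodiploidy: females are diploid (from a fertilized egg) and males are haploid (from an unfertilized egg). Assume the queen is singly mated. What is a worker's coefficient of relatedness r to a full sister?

Haplodiploid full sisters inherit their father's entire haploid genome identically (contributing 1/2) and on average half of their mother's contribution (1/2 · 1/2 = 1/4); r = 1/2 + 1/4 = 3/4.

0.75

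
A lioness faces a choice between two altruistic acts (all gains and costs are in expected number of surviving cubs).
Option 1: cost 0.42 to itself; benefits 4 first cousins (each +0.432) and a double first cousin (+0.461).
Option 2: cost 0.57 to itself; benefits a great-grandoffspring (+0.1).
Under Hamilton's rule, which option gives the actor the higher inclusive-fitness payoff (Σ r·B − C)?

Option 1

Option 1: r to a first cousin = 0.125.
Option 1: r to a double first cousin = 0.25.
Option 1: Σ r·B − C = (4·0.125·0.432 + 1·0.25·0.461) − 0.42 = -0.08875.
Option 2: r to a great-grandoffspring = 0.125.
Option 2: Σ r·B − C = (1·0.125·0.1) − 0.57 = -0.5575.
Option 1 has the higher net inclusive-fitness payoff.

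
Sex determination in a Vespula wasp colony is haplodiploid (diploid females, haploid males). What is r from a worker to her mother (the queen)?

One meiotic link between diploid queen and diploid daughter: r = 1/2.

0.5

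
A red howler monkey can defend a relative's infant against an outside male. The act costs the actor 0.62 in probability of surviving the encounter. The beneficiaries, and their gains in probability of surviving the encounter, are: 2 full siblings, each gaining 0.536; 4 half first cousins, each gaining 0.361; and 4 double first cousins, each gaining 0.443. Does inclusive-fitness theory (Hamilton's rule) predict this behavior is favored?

Yes

Hamilton's rule: the trait is favored when the sum of r·B over every recipient exceeds the actor's cost C.
r to a full sibling = 1/2 (full sibs share both parents — two paths of length 2: r = 2·(1/2)^2 = 1/2).
r to a half first cousin = 1/16 (half first cousins share one grandparent — one path of length 4: r = (1/2)^4 = 1/16).
r to a double first cousin = 1/4 (double first cousins share both grandparent pairs — four paths of length 4: r = 4·(1/2)^4 = 1/4).
Summing one r·B term per recipient: 2·0.5·0.536 + 4·0.0625·0.361 + 4·0.25·0.443 = 1.06925.
1.06925 > 0.62: the indirect benefit exceeds the cost.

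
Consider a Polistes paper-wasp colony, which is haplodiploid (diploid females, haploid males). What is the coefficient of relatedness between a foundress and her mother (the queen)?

One meiotic link between diploid queen and diploid daughter: r = 1/2.

0.5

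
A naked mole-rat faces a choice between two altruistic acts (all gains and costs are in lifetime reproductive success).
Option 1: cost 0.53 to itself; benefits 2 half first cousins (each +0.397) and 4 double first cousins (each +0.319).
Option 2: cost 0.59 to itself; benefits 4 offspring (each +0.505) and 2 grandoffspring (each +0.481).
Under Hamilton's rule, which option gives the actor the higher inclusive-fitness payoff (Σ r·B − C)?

Option 1: r to a half first cousin = 0.0625.
Option 1: r to a double first cousin = 0.25.
Option 1: Σ r·B − C = (2·0.0625·0.397 + 4·0.25·0.319) − 0.53 = -0.161375.
Option 2: r to an offspring = 0.5.
Option 2: r to a grandoffspring = 0.25.
Option 2: Σ r·B − C = (4·0.5·0.505 + 2·0.25·0.481) − 0.59 = 0.6605.
Option 2 has the higher net inclusive-fitness payoff.

Option 2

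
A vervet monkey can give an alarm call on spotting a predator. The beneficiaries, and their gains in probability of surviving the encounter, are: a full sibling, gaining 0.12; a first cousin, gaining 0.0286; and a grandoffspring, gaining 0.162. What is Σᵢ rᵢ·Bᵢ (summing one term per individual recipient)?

r to a full sibling = 0.5 (full sibs share both parents — two paths of length 2: r = 2·(1/2)^2 = 1/2).
r to a first cousin = 1/8 (first cousins share one grandparent pair — two paths of length 4: r = 2·(1/2)^4 = 1/8).
r to a grandoffspring = 1/4 (two parent–offspring links: r = (1/2)^2 = 1/4).
Summing one r·B term per recipient: 1·0.5·0.12 + 1·0.125·0.0286 + 1·0.25·0.162 = 0.104075.

0.104075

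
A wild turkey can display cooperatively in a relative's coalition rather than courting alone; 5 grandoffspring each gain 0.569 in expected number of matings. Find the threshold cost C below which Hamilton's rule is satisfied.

r to a grandoffspring = 1/4 (two parent–offspring links: r = (1/2)^2 = 1/4).
Hamilton's rule: n·r·B > C, so the trait is favored while C < n·r·B = 5·0.25·0.569 = 0.71125.

0.71125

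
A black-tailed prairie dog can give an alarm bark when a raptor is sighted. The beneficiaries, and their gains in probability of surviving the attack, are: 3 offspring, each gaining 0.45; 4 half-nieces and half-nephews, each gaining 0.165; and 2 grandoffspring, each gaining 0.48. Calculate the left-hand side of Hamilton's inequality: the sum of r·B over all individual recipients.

0.9975

r to an offspring = 1/2 (one parent–offspring link: r = (1/2)^1 = 1/2).
r to a half-niece or half-nephew = 1/8 (half-aunt/uncle↔niece/nephew: one path of length 3: r = (1/2)^3 = 1/8).
r to a grandoffspring = 0.25 (two parent–offspring links: r = (1/2)^2 = 1/4).
Summing one r·B term per recipient: 3·0.5·0.45 + 4·0.125·0.165 + 2·0.25·0.48 = 0.9975.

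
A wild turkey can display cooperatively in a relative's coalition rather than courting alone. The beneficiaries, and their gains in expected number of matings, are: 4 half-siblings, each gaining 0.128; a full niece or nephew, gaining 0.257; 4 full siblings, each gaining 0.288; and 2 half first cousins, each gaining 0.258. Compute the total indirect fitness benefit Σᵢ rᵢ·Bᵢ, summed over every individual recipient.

r to a half-sibling = 1/4 (half-sibs share one parent — one path of length 2: r = (1/2)^2 = 1/4).
r to a full niece or nephew = 1/4 (full aunt/uncle↔niece/nephew: two paths of length 3 through the shared grandparent pair: r = 2·(1/2)^3 = 1/4).
r to a full sibling = 0.5 (full sibs share both parents — two paths of length 2: r = 2·(1/2)^2 = 1/2).
r to a half first cousin = 1/16 (half first cousins share one grandparent — one path of length 4: r = (1/2)^4 = 1/16).
Summing one r·B term per recipient: 4·0.25·0.128 + 1·0.25·0.257 + 4·0.5·0.288 + 2·0.0625·0.258 = 0.8005.

0.8005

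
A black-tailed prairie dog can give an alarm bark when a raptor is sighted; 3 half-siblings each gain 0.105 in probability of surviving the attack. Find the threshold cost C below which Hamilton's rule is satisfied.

r to a half-sibling = 0.25 (half-sibs share one parent — one path of length 2: r = (1/2)^2 = 1/4).
Hamilton's rule: n·r·B > C, so the trait is favored while C < n·r·B = 3·0.25·0.105 = 0.07875.

0.07875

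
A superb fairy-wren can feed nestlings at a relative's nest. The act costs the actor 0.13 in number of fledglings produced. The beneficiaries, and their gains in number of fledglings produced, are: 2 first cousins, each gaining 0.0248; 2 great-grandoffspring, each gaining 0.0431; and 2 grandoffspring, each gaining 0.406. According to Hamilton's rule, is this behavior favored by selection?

Hamilton's rule: the trait is favored when the sum of r·B over every recipient exceeds the actor's cost C.
r to a first cousin = 1/8 (first cousins share one grandparent pair — two paths of length 4: r = 2·(1/2)^4 = 1/8).
r to a great-grandoffspring = 0.125 (three parent–offspring links: r = (1/2)^3 = 1/8).
r to a grandoffspring = 1/4 (two parent–offspring links: r = (1/2)^2 = 1/4).
Summing one r·B term per recipient: 2·0.125·0.0248 + 2·0.125·0.0431 + 2·0.25·0.406 = 0.219975.
0.219975 > 0.13: the indirect benefit exceeds the cost.

Yes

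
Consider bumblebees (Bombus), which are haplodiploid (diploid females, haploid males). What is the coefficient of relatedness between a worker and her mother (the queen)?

One meiotic link between diploid queen and diploid daughter: r = 1/2.

0.5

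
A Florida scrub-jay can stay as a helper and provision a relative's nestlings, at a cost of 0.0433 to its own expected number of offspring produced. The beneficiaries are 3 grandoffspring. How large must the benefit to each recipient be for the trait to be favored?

0.0577

r to a grandoffspring = 0.25 (two parent–offspring links: r = (1/2)^2 = 1/4).
Hamilton's rule with n recipients of equal r: n·r·B > C, so B > C/(n·r) = 0.0433/(3·0.25) = 0.0577.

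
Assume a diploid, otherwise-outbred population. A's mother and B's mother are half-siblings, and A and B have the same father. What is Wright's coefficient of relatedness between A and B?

0.3125

Independent pedigree routes through distinct common ancestors add.
A and B are related in two ways: half first cousins through their mothers (r = 1/16) and half-sibs through their shared father (r = 1/4).
r = 1/16 + 1/4 = 5/16 = 0.3125.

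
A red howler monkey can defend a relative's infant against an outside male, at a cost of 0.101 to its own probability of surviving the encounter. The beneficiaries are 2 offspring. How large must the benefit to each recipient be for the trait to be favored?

0.101

r to an offspring = 0.5 (one parent–offspring link: r = (1/2)^1 = 1/2).
Hamilton's rule with n recipients of equal r: n·r·B > C, so B > C/(n·r) = 0.101/(2·0.5) = 0.101.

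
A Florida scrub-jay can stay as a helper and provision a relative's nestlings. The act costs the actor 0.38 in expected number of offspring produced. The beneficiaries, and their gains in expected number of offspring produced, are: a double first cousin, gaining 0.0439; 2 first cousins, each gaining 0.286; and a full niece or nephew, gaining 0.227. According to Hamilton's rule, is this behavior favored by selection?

No

Hamilton's rule: the trait is favored when the sum of r·B over every recipient exceeds the actor's cost C.
r to a double first cousin = 0.25 (double first cousins share both grandparent pairs — four paths of length 4: r = 4·(1/2)^4 = 1/4).
r to a first cousin = 1/8 (first cousins share one grandparent pair — two paths of length 4: r = 2·(1/2)^4 = 1/8).
r to a full niece or nephew = 0.25 (full aunt/uncle↔niece/nephew: two paths of length 3 through the shared grandparent pair: r = 2·(1/2)^3 = 1/4).
Summing one r·B term per recipient: 1·0.25·0.0439 + 2·0.125·0.286 + 1·0.25·0.227 = 0.139225.
0.139225 < 0.38: the indirect benefit is less than the cost.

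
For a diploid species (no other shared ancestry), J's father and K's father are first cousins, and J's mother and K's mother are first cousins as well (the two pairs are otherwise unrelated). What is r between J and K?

0.0625

Independent pedigree routes through distinct common ancestors add.
J and K are related in two ways: second cousins through their fathers (r = 1/32) and second cousins through their mothers (r = 1/32).
r = 1/32 + 1/32 = 1/16 = 0.0625.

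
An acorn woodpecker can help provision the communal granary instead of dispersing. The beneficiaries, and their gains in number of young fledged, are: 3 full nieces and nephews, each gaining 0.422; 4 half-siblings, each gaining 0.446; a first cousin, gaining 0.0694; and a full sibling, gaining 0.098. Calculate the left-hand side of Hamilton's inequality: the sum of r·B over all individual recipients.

r to a full niece or nephew = 1/4 (full aunt/uncle↔niece/nephew: two paths of length 3 through the shared grandparent pair: r = 2·(1/2)^3 = 1/4).
r to a half-sibling = 1/4 (half-sibs share one parent — one path of length 2: r = (1/2)^2 = 1/4).
r to a first cousin = 1/8 (first cousins share one grandparent pair — two paths of length 4: r = 2·(1/2)^4 = 1/8).
r to a full sibling = 1/2 (full sibs share both parents — two paths of length 2: r = 2·(1/2)^2 = 1/2).
Summing one r·B term per recipient: 3·0.25·0.422 + 4·0.25·0.446 + 1·0.125·0.0694 + 1·0.5·0.098 = 0.820175.

0.820175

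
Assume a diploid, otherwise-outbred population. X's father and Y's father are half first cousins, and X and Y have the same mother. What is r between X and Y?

0.265625

With two independent routes of shared ancestry, r is the sum of the two contributions.
X and Y are related in two ways: half second cousins through their fathers (r = 1/64) and half-sibs through their shared mother (r = 1/4).
r = 1/64 + 1/4 = 0.265625.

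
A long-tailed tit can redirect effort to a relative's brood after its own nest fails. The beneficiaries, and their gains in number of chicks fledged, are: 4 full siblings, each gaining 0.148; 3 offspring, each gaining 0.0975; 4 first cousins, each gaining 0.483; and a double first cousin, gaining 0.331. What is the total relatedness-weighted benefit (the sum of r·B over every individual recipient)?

0.7665

r to a full sibling = 1/2 (full sibs share both parents — two paths of length 2: r = 2·(1/2)^2 = 1/2).
r to an offspring = 0.5 (one parent–offspring link: r = (1/2)^1 = 1/2).
r to a first cousin = 1/8 (first cousins share one grandparent pair — two paths of length 4: r = 2·(1/2)^4 = 1/8).
r to a double first cousin = 0.25 (double first cousins share both grandparent pairs — four paths of length 4: r = 4·(1/2)^4 = 1/4).
Summing one r·B term per recipient: 4·0.5·0.148 + 3·0.5·0.0975 + 4·0.125·0.483 + 1·0.25·0.331 = 0.7665.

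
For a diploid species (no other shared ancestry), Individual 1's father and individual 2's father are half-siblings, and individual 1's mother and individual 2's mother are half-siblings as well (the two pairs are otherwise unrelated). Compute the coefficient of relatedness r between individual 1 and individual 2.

Relatedness sums over independent paths through distinct common ancestors.
Individual 1 and individual 2 are related in two ways: half first cousins through their fathers (r = 1/16) and half first cousins through their mothers (r = 1/16).
r = 1/16 + 1/16 = 1/8 = 0.125.

0.125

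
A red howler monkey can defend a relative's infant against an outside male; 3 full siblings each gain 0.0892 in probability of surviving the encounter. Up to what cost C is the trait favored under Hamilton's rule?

0.1338

r to a full sibling = 1/2 (full sibs share both parents — two paths of length 2: r = 2·(1/2)^2 = 1/2).
Hamilton's rule: n·r·B > C, so the trait is favored while C < n·r·B = 3·0.5·0.0892 = 0.1338.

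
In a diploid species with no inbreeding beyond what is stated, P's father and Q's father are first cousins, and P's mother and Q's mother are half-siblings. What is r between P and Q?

With two independent routes of shared ancestry, r is the sum of the two contributions.
P and Q are related in two ways: second cousins through their fathers (r = 1/32) and half first cousins through their mothers (r = 1/16).
r = 1/32 + 1/16 = 0.09375.

0.09375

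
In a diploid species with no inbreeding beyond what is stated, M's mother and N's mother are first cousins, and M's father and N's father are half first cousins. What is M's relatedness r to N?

With two independent routes of shared ancestry, r is the sum of the two contributions.
M and N are related in two ways: second cousins through their mothers (r = 1/32) and half second cousins through their fathers (r = 1/64).
r = 1/32 + 1/64 = 0.046875.

0.046875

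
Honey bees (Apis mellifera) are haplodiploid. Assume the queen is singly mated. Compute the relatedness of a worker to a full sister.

Haplodiploid full sisters inherit their father's entire haploid genome identically (contributing 1/2) and on average half of their mother's contribution (1/2 · 1/2 = 1/4); r = 1/2 + 1/4 = 3/4.

0.75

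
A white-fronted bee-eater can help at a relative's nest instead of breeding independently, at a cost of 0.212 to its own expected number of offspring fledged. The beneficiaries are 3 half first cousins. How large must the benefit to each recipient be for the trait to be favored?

r to a half first cousin = 1/16 (half first cousins share one grandparent — one path of length 4: r = (1/2)^4 = 1/16).
Hamilton's rule with n recipients of equal r: n·r·B > C, so B > C/(n·r) = 0.212/(3·0.0625) = 1.1307.

1.1307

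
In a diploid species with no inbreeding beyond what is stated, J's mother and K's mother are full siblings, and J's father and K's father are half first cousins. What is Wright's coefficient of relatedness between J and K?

0.140625

With two independent routes of shared ancestry, r is the sum of the two contributions.
J and K are related in two ways: first cousins through their mothers (r = 1/8) and half second cousins through their fathers (r = 1/64).
r = 1/8 + 1/64 = 0.140625.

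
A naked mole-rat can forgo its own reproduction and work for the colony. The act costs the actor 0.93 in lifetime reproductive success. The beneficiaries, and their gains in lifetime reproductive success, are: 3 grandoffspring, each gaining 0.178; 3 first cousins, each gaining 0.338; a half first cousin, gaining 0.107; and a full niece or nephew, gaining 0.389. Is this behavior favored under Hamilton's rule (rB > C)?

No

Hamilton's rule: the trait is favored when the sum of r·B over every recipient exceeds the actor's cost C.
r to a grandoffspring = 0.25 (two parent–offspring links: r = (1/2)^2 = 1/4).
r to a first cousin = 0.125 (first cousins share one grandparent pair — two paths of length 4: r = 2·(1/2)^4 = 1/8).
r to a half first cousin = 0.0625 (half first cousins share one grandparent — one path of length 4: r = (1/2)^4 = 1/16).
r to a full niece or nephew = 1/4 (full aunt/uncle↔niece/nephew: two paths of length 3 through the shared grandparent pair: r = 2·(1/2)^3 = 1/4).
Summing one r·B term per recipient: 3·0.25·0.178 + 3·0.125·0.338 + 1·0.0625·0.107 + 1·0.25·0.389 = 0.3641875.
0.3641875 < 0.93: the indirect benefit is less than the cost.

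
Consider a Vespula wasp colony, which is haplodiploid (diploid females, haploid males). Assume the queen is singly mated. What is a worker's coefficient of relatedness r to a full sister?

0.75

Haplodiploid full sisters inherit their father's entire haploid genome identically (contributing 1/2) and on average half of their mother's contribution (1/2 · 1/2 = 1/4); r = 1/2 + 1/4 = 3/4.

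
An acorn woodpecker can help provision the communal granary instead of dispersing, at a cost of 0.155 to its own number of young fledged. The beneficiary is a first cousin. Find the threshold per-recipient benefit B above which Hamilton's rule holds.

1.24

r to a first cousin = 1/8 (first cousins share one grandparent pair — two paths of length 4: r = 2·(1/2)^4 = 1/8).
Hamilton's rule with n recipients of equal r: n·r·B > C, so B > C/(n·r) = 0.155/(1·0.125) = 1.24.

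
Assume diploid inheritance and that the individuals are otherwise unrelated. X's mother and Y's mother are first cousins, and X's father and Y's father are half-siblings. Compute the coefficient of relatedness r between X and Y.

0.09375

Wright's path rule: contributions from independent ancestry routes add.
X and Y are related in two ways: second cousins through their mothers (r = 1/32) and half first cousins through their fathers (r = 1/16).
r = 1/32 + 1/16 = 0.09375.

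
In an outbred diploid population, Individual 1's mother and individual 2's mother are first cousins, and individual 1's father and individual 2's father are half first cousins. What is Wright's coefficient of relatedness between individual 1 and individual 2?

Wright's path rule: contributions from independent ancestry routes add.
Individual 1 and individual 2 are related in two ways: second cousins through their mothers (r = 1/32) and half second cousins through their fathers (r = 1/64).
r = 1/32 + 1/64 = 3/64 = 0.046875.

0.046875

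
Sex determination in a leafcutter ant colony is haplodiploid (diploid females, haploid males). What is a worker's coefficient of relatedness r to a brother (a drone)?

0.25

Her haploid brother carries none of their father's genes and a random half of their mother's genome; that half matches the maternal half of her own genome with probability 1/2: r = 1/2 · 1/2 = 1/4.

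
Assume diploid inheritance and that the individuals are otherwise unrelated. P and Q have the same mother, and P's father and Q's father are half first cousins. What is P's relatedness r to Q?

Relatedness sums over independent paths through distinct common ancestors.
P and Q are related in two ways: half-sibs through their shared mother (r = 1/4) and half second cousins through their fathers (r = 1/64).
r = 1/4 + 1/64 = 17/64 = 0.265625.

0.265625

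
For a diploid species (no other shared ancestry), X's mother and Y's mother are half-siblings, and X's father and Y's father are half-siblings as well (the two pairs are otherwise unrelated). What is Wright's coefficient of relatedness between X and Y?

Wright's path rule: contributions from independent ancestry routes add.
X and Y are related in two ways: half first cousins through their mothers (r = 1/16) and half first cousins through their fathers (r = 1/16).
r = 1/16 + 1/16 = 0.125.

0.125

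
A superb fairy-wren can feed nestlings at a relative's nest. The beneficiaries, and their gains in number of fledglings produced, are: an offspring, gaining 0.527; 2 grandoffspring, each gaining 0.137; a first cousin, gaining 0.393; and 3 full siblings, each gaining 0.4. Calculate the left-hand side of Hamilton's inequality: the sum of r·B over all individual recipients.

r to an offspring = 0.5 (one parent–offspring link: r = (1/2)^1 = 1/2).
r to a grandoffspring = 0.25 (two parent–offspring links: r = (1/2)^2 = 1/4).
r to a first cousin = 1/8 (first cousins share one grandparent pair — two paths of length 4: r = 2·(1/2)^4 = 1/8).
r to a full sibling = 1/2 (full sibs share both parents — two paths of length 2: r = 2·(1/2)^2 = 1/2).
Summing one r·B term per recipient: 1·0.5·0.527 + 2·0.25·0.137 + 1·0.125·0.393 + 3·0.5·0.4 = 0.981125.

0.981125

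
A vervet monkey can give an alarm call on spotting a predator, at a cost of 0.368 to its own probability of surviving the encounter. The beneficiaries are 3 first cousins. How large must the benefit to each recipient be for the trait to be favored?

0.9813

r to a first cousin = 1/8 (first cousins share one grandparent pair — two paths of length 4: r = 2·(1/2)^4 = 1/8).
Hamilton's rule with n recipients of equal r: n·r·B > C, so B > C/(n·r) = 0.368/(3·0.125) = 0.9813.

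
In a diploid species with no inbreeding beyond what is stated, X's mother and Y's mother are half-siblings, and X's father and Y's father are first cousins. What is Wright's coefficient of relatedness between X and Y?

0.09375

With two independent routes of shared ancestry, r is the sum of the two contributions.
X and Y are related in two ways: half first cousins through their mothers (r = 1/16) and second cousins through their fathers (r = 1/32).
r = 1/16 + 1/32 = 3/32 = 0.09375.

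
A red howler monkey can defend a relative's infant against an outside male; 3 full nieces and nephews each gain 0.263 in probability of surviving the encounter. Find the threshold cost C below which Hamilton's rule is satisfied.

0.19725

r to a full niece or nephew = 0.25 (full aunt/uncle↔niece/nephew: two paths of length 3 through the shared grandparent pair: r = 2·(1/2)^3 = 1/4).
Hamilton's rule: n·r·B > C, so the trait is favored while C < n·r·B = 3·0.25·0.263 = 0.19725.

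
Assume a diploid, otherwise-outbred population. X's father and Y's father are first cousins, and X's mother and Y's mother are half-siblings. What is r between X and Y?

Relatedness sums over independent paths through distinct common ancestors.
X and Y are related in two ways: second cousins through their fathers (r = 1/32) and half first cousins through their mothers (r = 1/16).
r = 1/32 + 1/16 = 0.09375.

0.09375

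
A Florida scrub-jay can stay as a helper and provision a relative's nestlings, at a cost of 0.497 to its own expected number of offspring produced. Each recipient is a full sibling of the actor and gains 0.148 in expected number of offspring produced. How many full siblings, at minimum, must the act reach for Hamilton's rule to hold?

r to a full sibling = 0.5 (full sibs share both parents — two paths of length 2: r = 2·(1/2)^2 = 1/2).
Hamilton's rule: n·r·B > C  ⇒  n > C/(r·B) = 0.497/(0.5·0.148) = 6.716.
The smallest integer exceeding 6.716 is 7.

7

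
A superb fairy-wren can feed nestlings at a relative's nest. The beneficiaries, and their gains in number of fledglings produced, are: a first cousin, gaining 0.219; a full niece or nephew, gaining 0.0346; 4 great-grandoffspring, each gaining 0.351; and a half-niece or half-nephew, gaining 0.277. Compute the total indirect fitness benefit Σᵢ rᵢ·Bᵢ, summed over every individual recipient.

r to a first cousin = 1/8 (first cousins share one grandparent pair — two paths of length 4: r = 2·(1/2)^4 = 1/8).
r to a full niece or nephew = 0.25 (full aunt/uncle↔niece/nephew: two paths of length 3 through the shared grandparent pair: r = 2·(1/2)^3 = 1/4).
r to a great-grandoffspring = 1/8 (three parent–offspring links: r = (1/2)^3 = 1/8).
r to a half-niece or half-nephew = 1/8 (half-aunt/uncle↔niece/nephew: one path of length 3: r = (1/2)^3 = 1/8).
Summing one r·B term per recipient: 1·0.125·0.219 + 1·0.25·0.0346 + 4·0.125·0.351 + 1·0.125·0.277 = 0.24615.

0.24615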